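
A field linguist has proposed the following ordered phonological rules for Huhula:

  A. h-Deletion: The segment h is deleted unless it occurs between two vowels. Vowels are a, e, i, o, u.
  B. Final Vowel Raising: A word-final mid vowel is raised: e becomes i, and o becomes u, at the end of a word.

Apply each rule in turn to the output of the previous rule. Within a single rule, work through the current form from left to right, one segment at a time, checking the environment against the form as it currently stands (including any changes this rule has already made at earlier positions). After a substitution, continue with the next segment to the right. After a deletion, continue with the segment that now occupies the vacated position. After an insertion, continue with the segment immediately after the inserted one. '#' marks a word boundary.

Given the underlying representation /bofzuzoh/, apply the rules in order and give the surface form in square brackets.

[bofzuzu]

A h-Deletion: [bofzuzoh] → [bofzuzo]
B Final Vowel Raising: [bofzuzo] → [bofzuzu]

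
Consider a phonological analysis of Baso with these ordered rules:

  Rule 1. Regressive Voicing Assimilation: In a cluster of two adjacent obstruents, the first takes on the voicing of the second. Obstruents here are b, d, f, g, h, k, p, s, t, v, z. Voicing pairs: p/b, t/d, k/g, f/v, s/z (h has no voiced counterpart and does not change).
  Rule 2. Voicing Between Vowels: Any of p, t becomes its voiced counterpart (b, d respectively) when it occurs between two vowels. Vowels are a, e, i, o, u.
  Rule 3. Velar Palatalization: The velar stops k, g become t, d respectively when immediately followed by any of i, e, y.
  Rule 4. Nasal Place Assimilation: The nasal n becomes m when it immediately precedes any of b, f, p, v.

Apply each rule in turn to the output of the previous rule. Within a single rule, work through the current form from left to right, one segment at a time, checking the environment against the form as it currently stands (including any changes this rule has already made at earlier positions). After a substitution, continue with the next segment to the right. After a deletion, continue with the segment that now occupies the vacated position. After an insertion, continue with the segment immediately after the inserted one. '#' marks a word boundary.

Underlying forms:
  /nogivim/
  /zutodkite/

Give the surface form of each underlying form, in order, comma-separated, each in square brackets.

[nodivim], [zudottide]

/nogivim/:
  Rule 1 Regressive Voicing Assimilation: no change — [nogivim]
  Rule 2 Voicing Between Vowels: no change — [nogivim]
  Rule 3 Velar Palatalization: [nogivim] → [nodivim]
  Rule 4 Nasal Place Assimilation: no change — [nodivim]
/zutodkite/:
  Rule 1 Regressive Voicing Assimilation: [zutodkite] → [zutotkite]
  Rule 2 Voicing Between Vowels: [zutotkite] → [zudotkide]
  Rule 3 Velar Palatalization: [zudotkide] → [zudottide]
  Rule 4 Nasal Place Assimilation: no change — [zudottide]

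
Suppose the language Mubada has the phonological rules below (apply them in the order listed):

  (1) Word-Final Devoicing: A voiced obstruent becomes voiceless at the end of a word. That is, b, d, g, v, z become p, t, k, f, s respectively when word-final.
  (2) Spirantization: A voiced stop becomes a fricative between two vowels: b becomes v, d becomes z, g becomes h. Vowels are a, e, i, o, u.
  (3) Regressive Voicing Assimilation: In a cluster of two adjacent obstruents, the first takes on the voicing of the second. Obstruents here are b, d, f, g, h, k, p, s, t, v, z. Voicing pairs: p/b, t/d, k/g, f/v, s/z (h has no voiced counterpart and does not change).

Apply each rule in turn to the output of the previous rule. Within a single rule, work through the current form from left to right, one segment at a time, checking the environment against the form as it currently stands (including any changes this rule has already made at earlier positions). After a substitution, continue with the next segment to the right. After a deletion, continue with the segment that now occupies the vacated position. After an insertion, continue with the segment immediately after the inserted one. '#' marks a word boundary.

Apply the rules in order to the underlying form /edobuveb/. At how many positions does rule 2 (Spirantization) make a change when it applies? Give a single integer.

2

(1) Word-Final Devoicing: [edobuveb] → [edobuvep]
(2) Spirantization: [edobuvep] → [ezovuvep]
(3) Regressive Voicing Assimilation: no change — [ezovuvep]
Rule 2 changed 2 position(s).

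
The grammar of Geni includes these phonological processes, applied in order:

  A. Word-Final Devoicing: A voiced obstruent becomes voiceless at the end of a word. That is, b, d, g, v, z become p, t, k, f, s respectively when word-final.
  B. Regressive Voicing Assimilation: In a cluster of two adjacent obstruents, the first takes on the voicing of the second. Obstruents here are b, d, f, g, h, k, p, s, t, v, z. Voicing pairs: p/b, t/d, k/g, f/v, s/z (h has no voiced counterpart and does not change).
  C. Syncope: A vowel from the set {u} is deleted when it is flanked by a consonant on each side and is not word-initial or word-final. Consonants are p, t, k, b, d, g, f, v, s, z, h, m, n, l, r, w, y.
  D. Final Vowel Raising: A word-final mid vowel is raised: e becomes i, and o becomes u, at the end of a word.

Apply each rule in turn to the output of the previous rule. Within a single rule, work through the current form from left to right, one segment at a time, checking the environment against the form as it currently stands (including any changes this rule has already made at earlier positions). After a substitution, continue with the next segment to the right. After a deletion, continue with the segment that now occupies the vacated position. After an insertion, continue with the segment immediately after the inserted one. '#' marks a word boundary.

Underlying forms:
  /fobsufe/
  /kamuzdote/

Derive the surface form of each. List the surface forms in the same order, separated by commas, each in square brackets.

[fopsfi], [kamzdoti]

/fobsufe/:
  A Word-Final Devoicing: no change — [fobsufe]
  B Regressive Voicing Assimilation: [fobsufe] → [fopsufe]
  C Syncope: [fopsufe] → [fopsfe]
  D Final Vowel Raising: [fopsfe] → [fopsfi]
/kamuzdote/:
  A Word-Final Devoicing: no change — [kamuzdote]
  B Regressive Voicing Assimilation: no change — [kamuzdote]
  C Syncope: [kamuzdote] → [kamzdote]
  D Final Vowel Raising: [kamzdote] → [kamzdoti]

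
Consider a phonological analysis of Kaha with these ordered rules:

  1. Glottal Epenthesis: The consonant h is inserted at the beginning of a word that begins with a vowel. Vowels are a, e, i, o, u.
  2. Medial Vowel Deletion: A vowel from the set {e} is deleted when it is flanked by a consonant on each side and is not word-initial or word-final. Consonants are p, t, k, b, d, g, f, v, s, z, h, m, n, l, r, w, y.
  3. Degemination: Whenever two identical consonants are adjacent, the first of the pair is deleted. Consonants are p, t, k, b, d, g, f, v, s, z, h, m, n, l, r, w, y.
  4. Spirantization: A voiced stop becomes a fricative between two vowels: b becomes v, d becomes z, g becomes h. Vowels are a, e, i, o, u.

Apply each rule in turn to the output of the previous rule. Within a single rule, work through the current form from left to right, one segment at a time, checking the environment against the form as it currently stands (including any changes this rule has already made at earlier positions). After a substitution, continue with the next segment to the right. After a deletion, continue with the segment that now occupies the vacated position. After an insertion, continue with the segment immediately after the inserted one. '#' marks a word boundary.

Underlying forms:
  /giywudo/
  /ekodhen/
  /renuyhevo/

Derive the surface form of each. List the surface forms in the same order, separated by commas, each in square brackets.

/giywudo/:
  1 Glottal Epenthesis: no change — [giywudo]
  2 Medial Vowel Deletion: no change — [giywudo]
  3 Degemination: no change — [giywudo]
  4 Spirantization: [giywudo] → [giywuzo]
/ekodhen/:
  1 Glottal Epenthesis: [ekodhen] → [hekodhen]
  2 Medial Vowel Deletion: [hekodhen] → [hkodhn]
  3 Degemination: no change — [hkodhn]
  4 Spirantization: no change — [hkodhn]
/renuyhevo/:
  1 Glottal Epenthesis: no change — [renuyhevo]
  2 Medial Vowel Deletion: [renuyhevo] → [rnuyhvo]
  3 Degemination: no change — [rnuyhvo]
  4 Spirantization: no change — [rnuyhvo]

[giywuzo], [hkodhn], [rnuyhvo]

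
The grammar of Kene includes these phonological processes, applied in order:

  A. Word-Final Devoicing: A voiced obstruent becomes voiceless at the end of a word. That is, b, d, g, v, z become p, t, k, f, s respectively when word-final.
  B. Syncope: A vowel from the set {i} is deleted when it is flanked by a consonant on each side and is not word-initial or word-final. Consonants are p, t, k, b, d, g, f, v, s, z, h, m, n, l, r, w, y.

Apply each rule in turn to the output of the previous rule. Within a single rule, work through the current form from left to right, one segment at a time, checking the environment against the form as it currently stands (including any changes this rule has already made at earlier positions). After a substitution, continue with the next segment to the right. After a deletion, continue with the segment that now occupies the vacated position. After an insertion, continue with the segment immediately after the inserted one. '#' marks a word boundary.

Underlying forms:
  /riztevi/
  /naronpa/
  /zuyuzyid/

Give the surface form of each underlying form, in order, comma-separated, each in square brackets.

/riztevi/:
  A Word-Final Devoicing: no change — [riztevi]
  B Syncope: [riztevi] → [rztevi]
/naronpa/:
  A Word-Final Devoicing: no change — [naronpa]
  B Syncope: no change — [naronpa]
/zuyuzyid/:
  A Word-Final Devoicing: [zuyuzyid] → [zuyuzyit]
  B Syncope: [zuyuzyit] → [zuyuzyt]

[rztevi], [naronpa], [zuyuzyt]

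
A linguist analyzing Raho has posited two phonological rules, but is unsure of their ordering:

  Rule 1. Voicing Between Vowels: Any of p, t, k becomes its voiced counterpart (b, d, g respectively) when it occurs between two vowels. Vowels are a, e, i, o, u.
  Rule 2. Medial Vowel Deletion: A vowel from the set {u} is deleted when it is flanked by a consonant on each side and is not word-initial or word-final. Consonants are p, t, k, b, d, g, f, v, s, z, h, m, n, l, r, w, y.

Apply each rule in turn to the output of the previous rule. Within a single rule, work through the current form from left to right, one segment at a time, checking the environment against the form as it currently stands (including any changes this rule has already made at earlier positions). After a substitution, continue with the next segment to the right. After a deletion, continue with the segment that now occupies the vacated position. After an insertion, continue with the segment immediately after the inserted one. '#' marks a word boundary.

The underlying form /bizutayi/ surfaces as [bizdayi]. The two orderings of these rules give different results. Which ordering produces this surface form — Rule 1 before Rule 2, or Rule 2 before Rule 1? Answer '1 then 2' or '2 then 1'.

Order 1 then 2:
  1 Voicing Between Vowels: [bizutayi] → [bizudayi]
  2 Medial Vowel Deletion: [bizudayi] → [bizdayi]
  result: [bizdayi]
Order 2 then 1:
  2 Medial Vowel Deletion: [bizutayi] → [biztayi]
  1 Voicing Between Vowels: no change — [biztayi]
  result: [biztayi]

1 then 2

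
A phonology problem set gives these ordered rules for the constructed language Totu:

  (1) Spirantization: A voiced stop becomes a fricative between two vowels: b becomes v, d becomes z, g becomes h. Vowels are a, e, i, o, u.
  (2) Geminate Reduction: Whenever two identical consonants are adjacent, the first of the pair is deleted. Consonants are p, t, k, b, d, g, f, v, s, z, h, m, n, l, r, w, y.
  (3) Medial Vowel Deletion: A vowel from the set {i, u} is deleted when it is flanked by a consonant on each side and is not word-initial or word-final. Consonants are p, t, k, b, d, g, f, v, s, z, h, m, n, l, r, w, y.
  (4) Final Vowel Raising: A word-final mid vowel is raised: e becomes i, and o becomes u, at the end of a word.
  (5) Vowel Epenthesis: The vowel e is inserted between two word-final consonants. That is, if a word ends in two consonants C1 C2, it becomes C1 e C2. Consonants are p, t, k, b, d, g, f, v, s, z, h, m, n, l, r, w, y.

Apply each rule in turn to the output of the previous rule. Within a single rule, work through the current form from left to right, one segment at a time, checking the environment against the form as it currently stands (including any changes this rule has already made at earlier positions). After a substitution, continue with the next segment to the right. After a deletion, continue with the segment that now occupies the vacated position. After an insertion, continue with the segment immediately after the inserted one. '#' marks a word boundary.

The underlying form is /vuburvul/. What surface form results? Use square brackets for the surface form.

[vvrvel]

(1) Spirantization: [vuburvul] → [vuvurvul]
(2) Geminate Reduction: no change — [vuvurvul]
(3) Medial Vowel Deletion: [vuvurvul] → [vvrvl]
(4) Final Vowel Raising: no change — [vvrvl]
(5) Vowel Epenthesis: [vvrvl] → [vvrvel]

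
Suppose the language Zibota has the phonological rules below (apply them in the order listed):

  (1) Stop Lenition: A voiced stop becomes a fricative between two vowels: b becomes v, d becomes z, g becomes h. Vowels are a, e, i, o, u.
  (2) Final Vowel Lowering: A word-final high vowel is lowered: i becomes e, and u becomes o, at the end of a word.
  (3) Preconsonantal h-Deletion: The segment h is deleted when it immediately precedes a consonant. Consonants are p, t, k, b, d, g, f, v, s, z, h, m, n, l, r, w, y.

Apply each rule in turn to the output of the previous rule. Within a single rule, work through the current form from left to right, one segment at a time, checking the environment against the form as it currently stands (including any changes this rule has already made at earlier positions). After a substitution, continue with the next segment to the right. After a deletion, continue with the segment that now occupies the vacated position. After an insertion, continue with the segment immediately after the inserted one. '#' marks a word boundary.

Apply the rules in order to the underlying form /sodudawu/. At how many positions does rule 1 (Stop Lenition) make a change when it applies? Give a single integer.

2

(1) Stop Lenition: [sodudawu] → [sozuzawu]
(2) Final Vowel Lowering: [sozuzawu] → [sozuzawo]
(3) Preconsonantal h-Deletion: no change — [sozuzawo]
Rule 1 changed 2 position(s).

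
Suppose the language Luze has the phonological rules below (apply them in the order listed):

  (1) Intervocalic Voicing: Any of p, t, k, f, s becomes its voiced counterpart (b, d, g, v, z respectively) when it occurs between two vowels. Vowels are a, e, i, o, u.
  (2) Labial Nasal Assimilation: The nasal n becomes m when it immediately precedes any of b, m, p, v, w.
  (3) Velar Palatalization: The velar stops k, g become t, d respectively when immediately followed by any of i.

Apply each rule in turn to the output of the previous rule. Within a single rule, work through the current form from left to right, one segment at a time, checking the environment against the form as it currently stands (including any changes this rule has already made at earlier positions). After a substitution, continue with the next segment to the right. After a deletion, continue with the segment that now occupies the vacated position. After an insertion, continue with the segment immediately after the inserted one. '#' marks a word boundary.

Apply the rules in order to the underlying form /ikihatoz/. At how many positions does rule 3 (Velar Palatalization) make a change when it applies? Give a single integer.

1

(1) Intervocalic Voicing: [ikihatoz] → [igihadoz]
(2) Labial Nasal Assimilation: no change — [igihadoz]
(3) Velar Palatalization: [igihadoz] → [idihadoz]
Rule 3 changed 1 position(s).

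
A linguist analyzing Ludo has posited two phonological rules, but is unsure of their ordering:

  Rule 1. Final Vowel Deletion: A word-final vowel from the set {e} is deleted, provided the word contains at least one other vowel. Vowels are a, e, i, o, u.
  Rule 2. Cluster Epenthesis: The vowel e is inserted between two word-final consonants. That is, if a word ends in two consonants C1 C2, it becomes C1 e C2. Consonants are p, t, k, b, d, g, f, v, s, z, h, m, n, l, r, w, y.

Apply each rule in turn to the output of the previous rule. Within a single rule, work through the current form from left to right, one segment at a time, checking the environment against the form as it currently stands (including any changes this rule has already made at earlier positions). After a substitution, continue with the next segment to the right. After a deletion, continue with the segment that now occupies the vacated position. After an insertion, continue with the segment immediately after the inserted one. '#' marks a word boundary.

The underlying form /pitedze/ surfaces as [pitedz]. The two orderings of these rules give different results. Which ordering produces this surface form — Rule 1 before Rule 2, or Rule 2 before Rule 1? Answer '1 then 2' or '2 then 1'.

Order 1 then 2:
  1 Final Vowel Deletion: [pitedze] → [pitedz]
  2 Cluster Epenthesis: [pitedz] → [pitedez]
  result: [pitedez]
Order 2 then 1:
  2 Cluster Epenthesis: no change — [pitedze]
  1 Final Vowel Deletion: [pitedze] → [pitedz]
  result: [pitedz]

2 then 1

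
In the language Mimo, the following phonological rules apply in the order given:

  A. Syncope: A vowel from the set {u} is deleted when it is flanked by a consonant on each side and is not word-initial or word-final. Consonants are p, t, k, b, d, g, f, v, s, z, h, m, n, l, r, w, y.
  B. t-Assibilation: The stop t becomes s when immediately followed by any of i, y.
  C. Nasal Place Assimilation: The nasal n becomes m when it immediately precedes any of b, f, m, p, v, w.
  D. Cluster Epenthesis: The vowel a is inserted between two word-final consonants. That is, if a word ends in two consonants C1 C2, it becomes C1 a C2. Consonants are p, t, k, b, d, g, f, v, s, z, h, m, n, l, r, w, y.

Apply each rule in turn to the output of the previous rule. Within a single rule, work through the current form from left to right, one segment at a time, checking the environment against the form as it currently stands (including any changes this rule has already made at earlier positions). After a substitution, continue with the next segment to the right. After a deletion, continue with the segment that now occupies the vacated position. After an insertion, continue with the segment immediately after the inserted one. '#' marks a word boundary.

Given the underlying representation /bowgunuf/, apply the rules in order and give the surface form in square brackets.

A Syncope: [bowgunuf] → [bowgnf]
B t-Assibilation: no change — [bowgnf]
C Nasal Place Assimilation: [bowgnf] → [bowgmf]
D Cluster Epenthesis: [bowgmf] → [bowgmaf]

[bowgmaf]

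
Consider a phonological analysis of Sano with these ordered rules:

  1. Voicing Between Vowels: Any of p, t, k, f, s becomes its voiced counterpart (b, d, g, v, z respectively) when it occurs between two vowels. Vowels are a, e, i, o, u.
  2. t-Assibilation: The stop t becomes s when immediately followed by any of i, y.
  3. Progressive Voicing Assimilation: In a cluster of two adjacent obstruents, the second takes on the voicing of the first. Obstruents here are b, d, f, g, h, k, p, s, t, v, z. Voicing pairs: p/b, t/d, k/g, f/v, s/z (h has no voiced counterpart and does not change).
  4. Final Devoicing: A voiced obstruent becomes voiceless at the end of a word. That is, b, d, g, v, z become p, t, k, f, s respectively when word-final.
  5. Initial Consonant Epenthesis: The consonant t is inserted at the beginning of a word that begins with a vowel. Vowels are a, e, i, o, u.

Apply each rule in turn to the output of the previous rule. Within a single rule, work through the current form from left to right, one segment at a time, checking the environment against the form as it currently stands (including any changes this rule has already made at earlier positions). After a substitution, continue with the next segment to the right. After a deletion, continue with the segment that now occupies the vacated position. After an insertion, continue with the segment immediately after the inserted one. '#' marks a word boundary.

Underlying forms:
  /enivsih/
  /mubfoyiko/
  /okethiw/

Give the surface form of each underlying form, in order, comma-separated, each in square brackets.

[tenivzih], [mubvoyigo], [togethiw]

/enivsih/:
  1 Voicing Between Vowels: no change — [enivsih]
  2 t-Assibilation: no change — [enivsih]
  3 Progressive Voicing Assimilation: [enivsih] → [enivzih]
  4 Final Devoicing: no change — [enivzih]
  5 Initial Consonant Epenthesis: [enivzih] → [tenivzih]
/mubfoyiko/:
  1 Voicing Between Vowels: [mubfoyiko] → [mubfoyigo]
  2 t-Assibilation: no change — [mubfoyigo]
  3 Progressive Voicing Assimilation: [mubfoyigo] → [mubvoyigo]
  4 Final Devoicing: no change — [mubvoyigo]
  5 Initial Consonant Epenthesis: no change — [mubvoyigo]
/okethiw/:
  1 Voicing Between Vowels: [okethiw] → [ogethiw]
  2 t-Assibilation: no change — [ogethiw]
  3 Progressive Voicing Assimilation: no change — [ogethiw]
  4 Final Devoicing: no change — [ogethiw]
  5 Initial Consonant Epenthesis: [ogethiw] → [togethiw]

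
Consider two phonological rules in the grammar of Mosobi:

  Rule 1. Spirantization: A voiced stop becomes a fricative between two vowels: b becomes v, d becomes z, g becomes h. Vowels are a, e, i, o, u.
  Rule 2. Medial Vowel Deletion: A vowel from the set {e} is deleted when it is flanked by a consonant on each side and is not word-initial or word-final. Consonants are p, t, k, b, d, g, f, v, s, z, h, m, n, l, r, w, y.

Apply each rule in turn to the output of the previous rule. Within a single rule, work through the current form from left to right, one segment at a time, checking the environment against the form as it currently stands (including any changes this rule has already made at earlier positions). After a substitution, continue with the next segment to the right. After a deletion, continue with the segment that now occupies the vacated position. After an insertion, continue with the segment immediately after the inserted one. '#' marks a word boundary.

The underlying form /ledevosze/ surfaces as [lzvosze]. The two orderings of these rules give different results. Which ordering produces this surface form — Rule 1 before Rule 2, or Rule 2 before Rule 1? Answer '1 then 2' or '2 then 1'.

1 then 2

Order 1 then 2:
  1 Spirantization: [ledevosze] → [lezevosze]
  2 Medial Vowel Deletion: [lezevosze] → [lzvosze]
  result: [lzvosze]
Order 2 then 1:
  2 Medial Vowel Deletion: [ledevosze] → [ldvosze]
  1 Spirantization: no change — [ldvosze]
  result: [ldvosze]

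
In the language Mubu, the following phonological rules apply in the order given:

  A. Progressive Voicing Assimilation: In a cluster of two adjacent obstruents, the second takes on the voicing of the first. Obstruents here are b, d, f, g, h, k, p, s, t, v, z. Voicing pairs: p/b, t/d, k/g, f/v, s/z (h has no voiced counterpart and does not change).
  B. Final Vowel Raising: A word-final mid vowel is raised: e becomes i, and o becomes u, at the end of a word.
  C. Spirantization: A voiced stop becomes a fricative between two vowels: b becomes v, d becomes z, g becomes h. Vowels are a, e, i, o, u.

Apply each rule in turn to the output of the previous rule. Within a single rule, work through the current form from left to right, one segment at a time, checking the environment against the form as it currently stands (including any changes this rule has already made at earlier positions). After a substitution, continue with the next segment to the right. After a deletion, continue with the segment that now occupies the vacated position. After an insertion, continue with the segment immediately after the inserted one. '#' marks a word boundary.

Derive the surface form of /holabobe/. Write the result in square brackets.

[holavovi]

A Progressive Voicing Assimilation: no change — [holabobe]
B Final Vowel Raising: [holabobe] → [holabobi]
C Spirantization: [holabobi] → [holavovi]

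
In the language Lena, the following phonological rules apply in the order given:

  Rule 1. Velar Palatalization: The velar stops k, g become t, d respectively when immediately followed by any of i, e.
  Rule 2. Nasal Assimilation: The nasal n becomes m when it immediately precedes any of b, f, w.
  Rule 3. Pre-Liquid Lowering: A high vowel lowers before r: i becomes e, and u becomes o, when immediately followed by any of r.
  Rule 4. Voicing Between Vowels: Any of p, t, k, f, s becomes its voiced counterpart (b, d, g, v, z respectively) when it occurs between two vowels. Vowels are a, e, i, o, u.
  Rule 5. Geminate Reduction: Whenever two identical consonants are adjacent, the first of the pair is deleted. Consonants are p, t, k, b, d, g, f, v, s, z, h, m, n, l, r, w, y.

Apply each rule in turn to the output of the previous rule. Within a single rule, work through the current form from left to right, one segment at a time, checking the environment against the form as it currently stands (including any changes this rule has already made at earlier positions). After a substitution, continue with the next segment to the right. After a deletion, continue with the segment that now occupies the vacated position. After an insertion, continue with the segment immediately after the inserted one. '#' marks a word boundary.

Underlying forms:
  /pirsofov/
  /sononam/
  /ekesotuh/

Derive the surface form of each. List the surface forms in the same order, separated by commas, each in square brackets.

/pirsofov/:
  Rule 1 Velar Palatalization: no change — [pirsofov]
  Rule 2 Nasal Assimilation: no change — [pirsofov]
  Rule 3 Pre-Liquid Lowering: [pirsofov] → [persofov]
  Rule 4 Voicing Between Vowels: [persofov] → [persovov]
  Rule 5 Geminate Reduction: no change — [persovov]
/sononam/:
  Rule 1 Velar Palatalization: no change — [sononam]
  Rule 2 Nasal Assimilation: no change — [sononam]
  Rule 3 Pre-Liquid Lowering: no change — [sononam]
  Rule 4 Voicing Between Vowels: no change — [sononam]
  Rule 5 Geminate Reduction: no change — [sononam]
/ekesotuh/:
  Rule 1 Velar Palatalization: [ekesotuh] → [etesotuh]
  Rule 2 Nasal Assimilation: no change — [etesotuh]
  Rule 3 Pre-Liquid Lowering: no change — [etesotuh]
  Rule 4 Voicing Between Vowels: [etesotuh] → [edezoduh]
  Rule 5 Geminate Reduction: no change — [edezoduh]

[persovov], [sononam], [edezoduh]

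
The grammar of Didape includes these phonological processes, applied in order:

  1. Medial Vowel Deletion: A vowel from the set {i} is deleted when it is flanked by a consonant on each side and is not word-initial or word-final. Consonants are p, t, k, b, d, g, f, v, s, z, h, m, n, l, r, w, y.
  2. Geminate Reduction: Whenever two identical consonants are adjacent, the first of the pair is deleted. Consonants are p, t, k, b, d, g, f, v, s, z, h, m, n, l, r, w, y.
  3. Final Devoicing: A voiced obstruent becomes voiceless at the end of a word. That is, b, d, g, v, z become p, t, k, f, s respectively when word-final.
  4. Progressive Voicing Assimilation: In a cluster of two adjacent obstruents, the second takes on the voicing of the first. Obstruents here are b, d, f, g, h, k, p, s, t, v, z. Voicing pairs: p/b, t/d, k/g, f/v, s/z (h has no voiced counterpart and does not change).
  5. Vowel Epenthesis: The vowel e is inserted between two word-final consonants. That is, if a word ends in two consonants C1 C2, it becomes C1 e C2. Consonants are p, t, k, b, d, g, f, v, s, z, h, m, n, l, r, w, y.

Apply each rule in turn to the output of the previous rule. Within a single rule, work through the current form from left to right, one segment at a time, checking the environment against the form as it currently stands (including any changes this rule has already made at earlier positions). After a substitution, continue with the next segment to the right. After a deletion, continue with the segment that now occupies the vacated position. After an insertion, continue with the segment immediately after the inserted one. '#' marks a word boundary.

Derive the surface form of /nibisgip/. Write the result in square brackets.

1 Medial Vowel Deletion: [nibisgip] → [nbsgp]
2 Geminate Reduction: no change — [nbsgp]
3 Final Devoicing: no change — [nbsgp]
4 Progressive Voicing Assimilation: [nbsgp] → [nbzgb]
5 Vowel Epenthesis: [nbzgb] → [nbzgeb]

[nbzgeb]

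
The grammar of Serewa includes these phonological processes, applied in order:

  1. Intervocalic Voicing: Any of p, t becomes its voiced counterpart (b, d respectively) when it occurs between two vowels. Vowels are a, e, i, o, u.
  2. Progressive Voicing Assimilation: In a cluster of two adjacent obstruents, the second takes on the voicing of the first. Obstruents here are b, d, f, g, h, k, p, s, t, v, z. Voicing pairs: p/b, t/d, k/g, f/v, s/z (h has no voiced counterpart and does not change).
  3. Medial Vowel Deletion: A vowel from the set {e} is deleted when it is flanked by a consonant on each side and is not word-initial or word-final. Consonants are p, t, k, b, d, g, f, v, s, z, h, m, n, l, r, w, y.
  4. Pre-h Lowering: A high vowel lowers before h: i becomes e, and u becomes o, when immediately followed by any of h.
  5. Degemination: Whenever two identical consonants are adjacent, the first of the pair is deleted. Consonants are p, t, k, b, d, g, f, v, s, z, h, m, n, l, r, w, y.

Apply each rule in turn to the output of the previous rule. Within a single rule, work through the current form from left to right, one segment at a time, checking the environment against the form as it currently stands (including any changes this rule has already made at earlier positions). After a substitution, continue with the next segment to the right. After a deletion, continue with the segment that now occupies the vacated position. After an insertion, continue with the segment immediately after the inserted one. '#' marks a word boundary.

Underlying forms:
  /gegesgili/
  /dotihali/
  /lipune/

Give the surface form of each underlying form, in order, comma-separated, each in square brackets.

[gskili], [dodehali], [libune]

/gegesgili/:
  1 Intervocalic Voicing: no change — [gegesgili]
  2 Progressive Voicing Assimilation: [gegesgili] → [gegeskili]
  3 Medial Vowel Deletion: [gegeskili] → [ggskili]
  4 Pre-h Lowering: no change — [ggskili]
  5 Degemination: [ggskili] → [gskili]
/dotihali/:
  1 Intervocalic Voicing: [dotihali] → [dodihali]
  2 Progressive Voicing Assimilation: no change — [dodihali]
  3 Medial Vowel Deletion: no change — [dodihali]
  4 Pre-h Lowering: [dodihali] → [dodehali]
  5 Degemination: no change — [dodehali]
/lipune/:
  1 Intervocalic Voicing: [lipune] → [libune]
  2 Progressive Voicing Assimilation: no change — [libune]
  3 Medial Vowel Deletion: no change — [libune]
  4 Pre-h Lowering: no change — [libune]
  5 Degemination: no change — [libune]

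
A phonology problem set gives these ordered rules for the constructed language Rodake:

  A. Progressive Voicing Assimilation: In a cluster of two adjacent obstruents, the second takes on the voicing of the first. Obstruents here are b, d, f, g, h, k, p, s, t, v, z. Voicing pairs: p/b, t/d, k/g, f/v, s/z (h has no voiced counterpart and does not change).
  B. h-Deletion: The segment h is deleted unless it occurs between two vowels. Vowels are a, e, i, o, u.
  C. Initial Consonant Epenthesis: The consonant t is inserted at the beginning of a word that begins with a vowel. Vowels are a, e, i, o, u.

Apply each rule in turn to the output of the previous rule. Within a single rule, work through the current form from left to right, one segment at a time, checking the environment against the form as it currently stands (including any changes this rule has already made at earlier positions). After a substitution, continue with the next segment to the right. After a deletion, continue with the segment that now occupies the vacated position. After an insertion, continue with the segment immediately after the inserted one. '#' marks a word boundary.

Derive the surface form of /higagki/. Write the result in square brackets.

[tigaggi]

A Progressive Voicing Assimilation: [higagki] → [higaggi]
B h-Deletion: [higaggi] → [igaggi]
C Initial Consonant Epenthesis: [igaggi] → [tigaggi]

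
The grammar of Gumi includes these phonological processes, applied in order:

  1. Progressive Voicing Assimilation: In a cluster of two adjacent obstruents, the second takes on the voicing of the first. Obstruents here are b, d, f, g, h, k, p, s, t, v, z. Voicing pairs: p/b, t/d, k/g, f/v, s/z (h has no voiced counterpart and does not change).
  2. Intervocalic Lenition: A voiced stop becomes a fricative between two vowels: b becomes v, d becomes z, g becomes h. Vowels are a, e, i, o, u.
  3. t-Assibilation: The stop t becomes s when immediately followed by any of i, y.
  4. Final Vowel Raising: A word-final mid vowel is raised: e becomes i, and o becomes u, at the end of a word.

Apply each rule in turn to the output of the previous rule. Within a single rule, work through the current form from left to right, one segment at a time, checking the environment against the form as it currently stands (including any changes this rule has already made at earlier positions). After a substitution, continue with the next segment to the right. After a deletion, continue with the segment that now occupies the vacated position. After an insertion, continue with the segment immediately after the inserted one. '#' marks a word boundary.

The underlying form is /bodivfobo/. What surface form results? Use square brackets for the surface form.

1 Progressive Voicing Assimilation: [bodivfobo] → [bodivvobo]
2 Intervocalic Lenition: [bodivvobo] → [bozivvovo]
3 t-Assibilation: no change — [bozivvovo]
4 Final Vowel Raising: [bozivvovo] → [bozivvovu]

[bozivvovu]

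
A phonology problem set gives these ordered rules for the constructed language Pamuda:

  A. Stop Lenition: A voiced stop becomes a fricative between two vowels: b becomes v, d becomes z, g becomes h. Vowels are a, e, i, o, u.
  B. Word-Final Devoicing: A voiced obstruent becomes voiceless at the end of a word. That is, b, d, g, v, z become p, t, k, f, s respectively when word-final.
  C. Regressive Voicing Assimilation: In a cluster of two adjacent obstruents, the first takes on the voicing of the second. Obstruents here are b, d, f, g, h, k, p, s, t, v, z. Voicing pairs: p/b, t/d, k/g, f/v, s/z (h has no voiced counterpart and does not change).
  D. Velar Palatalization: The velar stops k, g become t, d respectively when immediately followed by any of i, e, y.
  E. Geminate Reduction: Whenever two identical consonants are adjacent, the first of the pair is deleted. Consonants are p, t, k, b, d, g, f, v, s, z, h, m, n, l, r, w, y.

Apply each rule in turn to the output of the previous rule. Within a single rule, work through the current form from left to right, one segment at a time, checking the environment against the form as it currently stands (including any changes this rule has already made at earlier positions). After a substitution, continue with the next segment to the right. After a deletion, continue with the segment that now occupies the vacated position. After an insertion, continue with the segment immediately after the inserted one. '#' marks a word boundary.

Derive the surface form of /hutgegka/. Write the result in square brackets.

[hudeka]

A Stop Lenition: no change — [hutgegka]
B Word-Final Devoicing: no change — [hutgegka]
C Regressive Voicing Assimilation: [hutgegka] → [hudgekka]
D Velar Palatalization: [hudgekka] → [huddekka]
E Geminate Reduction: [huddekka] → [hudeka]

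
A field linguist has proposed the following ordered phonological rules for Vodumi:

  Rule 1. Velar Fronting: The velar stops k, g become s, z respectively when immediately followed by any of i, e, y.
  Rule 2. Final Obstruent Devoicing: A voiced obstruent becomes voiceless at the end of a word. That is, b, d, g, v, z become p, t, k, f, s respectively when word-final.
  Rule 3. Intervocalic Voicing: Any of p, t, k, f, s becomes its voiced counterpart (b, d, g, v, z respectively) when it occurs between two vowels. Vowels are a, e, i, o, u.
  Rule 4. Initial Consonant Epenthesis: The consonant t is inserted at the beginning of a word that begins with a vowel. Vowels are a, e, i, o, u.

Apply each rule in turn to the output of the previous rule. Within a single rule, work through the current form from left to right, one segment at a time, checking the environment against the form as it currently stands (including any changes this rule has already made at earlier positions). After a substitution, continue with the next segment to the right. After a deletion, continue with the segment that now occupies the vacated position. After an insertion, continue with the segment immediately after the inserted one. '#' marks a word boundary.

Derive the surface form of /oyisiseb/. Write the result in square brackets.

[toyizizep]

Rule 1 Velar Fronting: no change — [oyisiseb]
Rule 2 Final Obstruent Devoicing: [oyisiseb] → [oyisisep]
Rule 3 Intervocalic Voicing: [oyisisep] → [oyizizep]
Rule 4 Initial Consonant Epenthesis: [oyizizep] → [toyizizep]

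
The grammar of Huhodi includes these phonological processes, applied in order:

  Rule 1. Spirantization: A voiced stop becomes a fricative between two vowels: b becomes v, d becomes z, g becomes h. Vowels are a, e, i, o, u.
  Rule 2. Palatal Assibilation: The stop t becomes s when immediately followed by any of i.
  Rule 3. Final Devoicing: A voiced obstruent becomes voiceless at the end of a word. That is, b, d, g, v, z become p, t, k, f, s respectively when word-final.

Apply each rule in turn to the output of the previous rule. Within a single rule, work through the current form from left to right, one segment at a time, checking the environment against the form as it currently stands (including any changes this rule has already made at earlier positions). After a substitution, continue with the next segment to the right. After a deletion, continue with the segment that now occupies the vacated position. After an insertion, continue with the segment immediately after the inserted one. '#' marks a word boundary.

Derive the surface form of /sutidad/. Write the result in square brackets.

Rule 1 Spirantization: [sutidad] → [sutizad]
Rule 2 Palatal Assibilation: [sutizad] → [susizad]
Rule 3 Final Devoicing: [susizad] → [susizat]

[susizat]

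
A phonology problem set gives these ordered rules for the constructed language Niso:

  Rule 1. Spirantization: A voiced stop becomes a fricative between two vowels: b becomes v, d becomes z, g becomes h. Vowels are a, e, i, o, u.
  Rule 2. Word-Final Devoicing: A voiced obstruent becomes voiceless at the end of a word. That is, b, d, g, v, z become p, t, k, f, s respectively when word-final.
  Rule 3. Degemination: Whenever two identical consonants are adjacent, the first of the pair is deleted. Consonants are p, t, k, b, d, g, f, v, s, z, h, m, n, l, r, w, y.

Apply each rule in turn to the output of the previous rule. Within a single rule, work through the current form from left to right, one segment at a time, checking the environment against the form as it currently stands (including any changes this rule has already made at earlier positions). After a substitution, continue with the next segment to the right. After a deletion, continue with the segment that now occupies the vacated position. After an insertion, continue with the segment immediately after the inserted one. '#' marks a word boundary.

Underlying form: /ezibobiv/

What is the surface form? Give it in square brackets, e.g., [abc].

Rule 1 Spirantization: [ezibobiv] → [ezivoviv]
Rule 2 Word-Final Devoicing: [ezivoviv] → [ezivovif]
Rule 3 Degemination: no change — [ezivovif]

[ezivovif]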